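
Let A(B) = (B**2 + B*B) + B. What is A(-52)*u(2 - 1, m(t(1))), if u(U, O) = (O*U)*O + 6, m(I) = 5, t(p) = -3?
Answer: 166036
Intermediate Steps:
u(U, O) = 6 + U*O**2 (u(U, O) = U*O**2 + 6 = 6 + U*O**2)
A(B) = B + 2*B**2 (A(B) = (B**2 + B**2) + B = 2*B**2 + B = B + 2*B**2)
A(-52)*u(2 - 1, m(t(1))) = (-52*(1 + 2*(-52)))*(6 + (2 - 1)*5**2) = (-52*(1 - 104))*(6 + 1*25) = (-52*(-103))*(6 + 25) = 5356*31 = 166036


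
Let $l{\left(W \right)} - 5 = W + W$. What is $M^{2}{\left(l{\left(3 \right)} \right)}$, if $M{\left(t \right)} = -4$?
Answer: $16$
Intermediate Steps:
$l{\left(W \right)} = 5 + 2 W$ ($l{\left(W \right)} = 5 + \left(W + W\right) = 5 + 2 W$)
$M^{2}{\left(l{\left(3 \right)} \right)} = \left(-4\right)^{2} = 16$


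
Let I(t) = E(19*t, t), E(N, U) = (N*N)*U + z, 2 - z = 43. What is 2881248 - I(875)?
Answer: -241838915586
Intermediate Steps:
z = -41 (z = 2 - 1*43 = 2 - 43 = -41)
E(N, U) = -41 + U*N² (E(N, U) = (N*N)*U - 41 = N²*U - 41 = U*N² - 41 = -41 + U*N²)
I(t) = -41 + 361*t³ (I(t) = -41 + t*(19*t)² = -41 + t*(361*t²) = -41 + 361*t³)
2881248 - I(875) = 2881248 - (-41 + 361*875³) = 2881248 - (-41 + 361*669921875) = 2881248 - (-41 + 241841796875) = 2881248 - 1*241841796834 = 2881248 - 241841796834 = -241838915586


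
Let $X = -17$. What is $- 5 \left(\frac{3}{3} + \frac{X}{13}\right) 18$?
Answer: $\frac{360}{13} \approx 27.692$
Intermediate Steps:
$- 5 \left(\frac{3}{3} + \frac{X}{13}\right) 18 = - 5 \left(\frac{3}{3} - \frac{17}{13}\right) 18 = - 5 \left(3 \cdot \frac{1}{3} - \frac{17}{13}\right) 18 = - 5 \left(1 - \frac{17}{13}\right) 18 = \left(-5\right) \left(- \frac{4}{13}\right) 18 = \frac{20}{13} \cdot 18 = \frac{360}{13}$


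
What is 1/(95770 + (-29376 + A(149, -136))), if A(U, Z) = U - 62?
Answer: 1/66481 ≈ 1.5042e-5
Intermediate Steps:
A(U, Z) = -62 + U
1/(95770 + (-29376 + A(149, -136))) = 1/(95770 + (-29376 + (-62 + 149))) = 1/(95770 + (-29376 + 87)) = 1/(95770 - 29289) = 1/66481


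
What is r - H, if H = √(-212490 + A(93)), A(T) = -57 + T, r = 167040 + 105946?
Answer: 272986 - 3*I*√23606 ≈ 2.7299e+5 - 460.93*I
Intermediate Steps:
r = 272986
H = 3*I*√23606 (H = √(-212490 + (-57 + 93)) = √(-212490 + 36) = √(-212454) = 3*I*√23606 ≈ 460.93*I)
r - H = 272986 - 3*I*√23606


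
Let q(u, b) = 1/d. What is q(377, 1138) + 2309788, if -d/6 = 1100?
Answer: 15244600799/6600 ≈ 2.3098e+6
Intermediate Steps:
d = -6600 (d = -6*1100 = -6600)
q(u, b) = -1/6600 (q(u, b) = 1/(-6600) = -1/6600)
q(377, 1138) + 2309788 = -1/6600 + 2309788 = 15244600799/6600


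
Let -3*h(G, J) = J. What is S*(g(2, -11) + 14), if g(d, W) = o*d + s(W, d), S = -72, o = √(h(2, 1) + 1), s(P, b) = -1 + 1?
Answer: -1008 - 48*√6 ≈ -1125.6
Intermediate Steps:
h(G, J) = -J/3
s(P, b) = 0
o = √6/3 (o = √(-⅓*1 + 1) = √(-⅓ + 1) = √(⅔) = √6/3 ≈ 0.81650)
g(d, W) = d*√6/3 (g(d, W) = (√6/3)*d + 0 = d*√6/3 + 0 = d*√6/3)
S*(g(2, -11) + 14) = -72*((⅓)*2*√6 + 14) = -72*(2*√6/3 + 14) = -72*(14 + 2*√6/3) = -1008 - 48*√6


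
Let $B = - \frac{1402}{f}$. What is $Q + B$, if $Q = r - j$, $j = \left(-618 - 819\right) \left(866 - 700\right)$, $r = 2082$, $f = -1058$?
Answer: $\frac{127290797}{529} \approx 2.4063 \cdot 10^{5}$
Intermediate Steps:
$j = -238542$ ($j = \left(-1437\right) 166 = -238542$)
$B = \frac{701}{529}$ ($B = - \frac{1402}{-1058} = \left(-1402\right) \left(- \frac{1}{1058}\right) = \frac{701}{529} \approx 1.3251$)
$Q = 240624$ ($Q = 2082 - -238542 = 2082 + 238542 = 240624$)
$Q + B = 240624 + \frac{701}{529} = \frac{127290797}{529}$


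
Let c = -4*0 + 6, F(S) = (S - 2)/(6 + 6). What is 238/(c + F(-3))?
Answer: 2856/67 ≈ 42.627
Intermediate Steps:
F(S) = -⅙ + S/12 (F(S) = (-2 + S)/12 = (-2 + S)*(1/12) = -⅙ + S/12)
c = 6 (c = 0 + 6 = 6)
238/(c + F(-3)) = 238/(6 + (-⅙ + (1/12)*(-3))) = 238/(6 + (-⅙ - ¼)) = 238/(6 - 5/12) = 238/(67/12) = (12/67)*238 = 2856/67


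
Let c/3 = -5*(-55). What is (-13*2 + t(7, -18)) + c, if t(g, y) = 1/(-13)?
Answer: 10386/13 ≈ 798.92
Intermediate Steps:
t(g, y) = -1/13
c = 825 (c = 3*(-5*(-55)) = 3*275 = 825)
(-13*2 + t(7, -18)) + c = (-13*2 - 1/13) + 825 = (-26 - 1/13) + 825 = -339/13 + 825 = 10386/13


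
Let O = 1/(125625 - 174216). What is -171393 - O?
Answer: -8328157262/48591 ≈ -1.7139e+5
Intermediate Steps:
O = -1/48591 (O = 1/(-48591) = -1/48591 ≈ -2.0580e-5)
-171393 - O = -171393 - 1*(-1/48591) = -171393 + 1/48591 = -8328157262/48591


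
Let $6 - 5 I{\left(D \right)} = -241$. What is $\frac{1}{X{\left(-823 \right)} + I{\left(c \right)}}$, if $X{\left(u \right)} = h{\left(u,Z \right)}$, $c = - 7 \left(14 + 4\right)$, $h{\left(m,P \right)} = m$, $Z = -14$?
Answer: $- \frac{5}{3868} \approx -0.0012927$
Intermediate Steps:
$c = -126$ ($c = \left(-7\right) 18 = -126$)
$X{\left(u \right)} = u$
$I{\left(D \right)} = \frac{247}{5}$ ($I{\left(D \right)} = \frac{6}{5} - - \frac{241}{5} = \frac{6}{5} + \frac{241}{5} = \frac{247}{5}$)
$\frac{1}{X{\left(-823 \right)} + I{\left(c \right)}} = \frac{1}{-823 + \frac{247}{5}} = \frac{1}{- \frac{3868}{5}} = - \frac{5}{3868}$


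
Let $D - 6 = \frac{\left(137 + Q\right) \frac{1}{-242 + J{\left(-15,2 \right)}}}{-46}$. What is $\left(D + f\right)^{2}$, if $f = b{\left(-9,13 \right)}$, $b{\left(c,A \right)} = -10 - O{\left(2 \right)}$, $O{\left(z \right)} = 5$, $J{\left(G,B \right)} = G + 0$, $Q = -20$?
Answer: $\frac{11295650961}{139759684} \approx 80.822$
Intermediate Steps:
$J{\left(G,B \right)} = G$
$b{\left(c,A \right)} = -15$ ($b{\left(c,A \right)} = -10 - 5 = -15$)
$f = -15$
$D = \frac{71049}{11822}$ ($D = 6 + \frac{\left(137 - 20\right) \frac{1}{-242 - 15}}{-46} = 6 + \frac{117}{-257} \left(- \frac{1}{46}\right) = 6 + 117 \left(- \frac{1}{257}\right) \left(- \frac{1}{46}\right) = 6 - - \frac{117}{11822} = 6 + \frac{117}{11822} = \frac{71049}{11822} \approx 6.0099$)
$\left(D + f\right)^{2} = \left(\frac{71049}{11822} - 15\right)^{2} = \left(- \frac{106281}{11822}\right)^{2} = \frac{11295650961}{139759684}$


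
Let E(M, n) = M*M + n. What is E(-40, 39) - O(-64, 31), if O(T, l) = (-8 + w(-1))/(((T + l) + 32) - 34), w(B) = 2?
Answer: 57359/35 ≈ 1638.8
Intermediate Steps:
E(M, n) = n + M² (E(M, n) = M² + n = n + M²)
O(T, l) = -6/(-2 + T + l) (O(T, l) = (-8 + 2)/(((T + l) + 32) - 34) = -6/((32 + T + l) - 34) = -6/(-2 + T + l))
E(-40, 39) - O(-64, 31) = (39 + (-40)²) - (-6)/(-2 - 64 + 31) = (39 + 1600) - (-6)/(-35) = 1639 - (-6)*(-1)/35 = 1639 - 1*6/35 = 1639 - 6/35 = 57359/35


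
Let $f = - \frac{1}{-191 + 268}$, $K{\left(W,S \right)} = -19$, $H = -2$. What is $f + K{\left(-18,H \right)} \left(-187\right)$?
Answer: $\frac{273580}{77} \approx 3553.0$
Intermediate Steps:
$f = - \frac{1}{77} \approx -0.012987$
$f + K{\left(-18,H \right)} \left(-187\right) = - \frac{1}{77} - -3553 = - \frac{1}{77} + 3553 = \frac{273580}{77}$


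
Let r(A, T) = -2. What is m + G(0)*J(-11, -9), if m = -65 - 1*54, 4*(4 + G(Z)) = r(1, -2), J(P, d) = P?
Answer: -139/2 ≈ -69.500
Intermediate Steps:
G(Z) = -9/2 (G(Z) = -4 + (¼)*(-2) = -4 - ½ = -9/2)
m = -119 (m = -65 - 54 = -119)
m + G(0)*J(-11, -9) = -119 - 9/2*(-11) = -119 + 99/2 = -139/2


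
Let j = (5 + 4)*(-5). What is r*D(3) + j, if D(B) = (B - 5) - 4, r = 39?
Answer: -279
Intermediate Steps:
D(B) = -9 + B (D(B) = (-5 + B) - 4 = -9 + B)
j = -45 (j = 9*(-5) = -45)
r*D(3) + j = 39*(-9 + 3) - 45 = 39*(-6) - 45 = -234 - 45 = -279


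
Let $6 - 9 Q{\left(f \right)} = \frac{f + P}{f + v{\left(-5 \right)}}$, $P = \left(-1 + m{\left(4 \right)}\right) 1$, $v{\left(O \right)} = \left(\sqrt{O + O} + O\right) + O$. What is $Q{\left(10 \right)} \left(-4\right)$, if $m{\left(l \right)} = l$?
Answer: $- \frac{8}{3} - \frac{26 i \sqrt{10}}{45} \approx -2.6667 - 1.8271 i$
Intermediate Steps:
$v{\left(O \right)} = 2 O + \sqrt{2} \sqrt{O}$ ($v{\left(O \right)} = \left(\sqrt{2 O} + O\right) + O = \left(\sqrt{2} \sqrt{O} + O\right) + O = \left(O + \sqrt{2} \sqrt{O}\right) + O = 2 O + \sqrt{2} \sqrt{O}$)
$P = 3$ ($P = \left(-1 + 4\right) 1 = 3 \cdot 1 = 3$)
$Q{\left(f \right)} = \frac{2}{3} - \frac{3 + f}{9 \left(-10 + f + i \sqrt{10}\right)}$ ($Q{\left(f \right)} = \frac{2}{3} - \frac{\left(f + 3\right) \frac{1}{f + \left(2 \left(-5\right) + \sqrt{2} \sqrt{-5}\right)}}{9} = \frac{2}{3} - \frac{\left(3 + f\right) \frac{1}{f - \left(10 - \sqrt{2} i \sqrt{5}\right)}}{9} = \frac{2}{3} - \frac{\left(3 + f\right) \frac{1}{f - \left(10 - i \sqrt{10}\right)}}{9} = \frac{2}{3} - \frac{\left(3 + f\right) \frac{1}{-10 + f + i \sqrt{10}}}{9} = \frac{2}{3} - \frac{\frac{1}{-10 + f + i \sqrt{10}} \left(3 + f\right)}{9} = \frac{2}{3} - \frac{3 + f}{9 \left(-10 + f + i \sqrt{10}\right)}$)
$Q{\left(10 \right)} \left(-4\right) = \frac{-63 + 5 \cdot 10 + 6 i \sqrt{10}}{9 \left(-10 + 10 + i \sqrt{10}\right)} \left(-4\right) = \frac{-63 + 50 + 6 i \sqrt{10}}{9 i \sqrt{10}} \left(-4\right) = \frac{- \frac{i \sqrt{10}}{10} \left(-13 + 6 i \sqrt{10}\right)}{9} \left(-4\right) = - \frac{i \sqrt{10} \left(-13 + 6 i \sqrt{10}\right)}{90} \left(-4\right) = \frac{2 i \sqrt{10} \left(-13 + 6 i \sqrt{10}\right)}{45}$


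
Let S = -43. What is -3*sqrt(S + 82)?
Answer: -3*sqrt(39) ≈ -18.735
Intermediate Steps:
-3*sqrt(S + 82) = -3*sqrt(-43 + 82) = -3*sqrt(39)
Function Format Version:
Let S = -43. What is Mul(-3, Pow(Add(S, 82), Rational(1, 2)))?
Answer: Mul(-3, Pow(39, Rational(1, 2))) ≈ -18.735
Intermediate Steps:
Mul(-3, Pow(Add(S, 82), Rational(1, 2))) = Mul(-3, Pow(Add(-43, 82), Rational(1, 2))) = Mul(-3, Pow(39, Rational(1, 2)))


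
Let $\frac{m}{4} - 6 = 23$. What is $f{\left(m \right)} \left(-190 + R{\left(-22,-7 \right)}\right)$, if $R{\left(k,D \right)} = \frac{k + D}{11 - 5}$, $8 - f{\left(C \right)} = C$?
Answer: $21042$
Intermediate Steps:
$m = 116$ ($m = 24 + 4 \cdot 23 = 24 + 92 = 116$)
$f{\left(C \right)} = 8 - C$
$R{\left(k,D \right)} = \frac{D}{6} + \frac{k}{6}$ ($R{\left(k,D \right)} = \frac{D + k}{6} = \left(D + k\right) \frac{1}{6} = \frac{D}{6} + \frac{k}{6}$)
$f{\left(m \right)} \left(-190 + R{\left(-22,-7 \right)}\right) = \left(8 - 116\right) \left(-190 + \left(\frac{1}{6} \left(-7\right) + \frac{1}{6} \left(-22\right)\right)\right) = \left(8 - 116\right) \left(-190 - \frac{29}{6}\right) = - 108 \left(-190 - \frac{29}{6}\right) = \left(-108\right) \left(- \frac{1169}{6}\right) = 21042$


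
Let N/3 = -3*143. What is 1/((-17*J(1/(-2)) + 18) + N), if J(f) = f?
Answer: -2/2521 ≈ -0.00079334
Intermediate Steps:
N = -1287 (N = 3*(-3*143) = 3*(-429) = -1287)
1/((-17*J(1/(-2)) + 18) + N) = 1/((-17/(-2) + 18) - 1287) = 1/((-17*(-½) + 18) - 1287) = 1/((17/2 + 18) - 1287) = 1/(53/2 - 1287) = 1/(-2521/2) = -2/2521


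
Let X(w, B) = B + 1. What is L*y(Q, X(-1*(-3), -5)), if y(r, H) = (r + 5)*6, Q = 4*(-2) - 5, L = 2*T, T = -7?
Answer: 672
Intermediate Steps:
X(w, B) = 1 + B
L = -14 (L = 2*(-7) = -14)
Q = -13 (Q = -8 - 5 = -13)
y(r, H) = 30 + 6*r (y(r, H) = (5 + r)*6 = 30 + 6*r)
L*y(Q, X(-1*(-3), -5)) = -14*(30 + 6*(-13)) = -14*(30 - 78) = -14*(-48) = 672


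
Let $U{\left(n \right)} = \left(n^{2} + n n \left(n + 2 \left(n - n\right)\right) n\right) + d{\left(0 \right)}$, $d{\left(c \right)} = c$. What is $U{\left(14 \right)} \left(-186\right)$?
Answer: $-7181832$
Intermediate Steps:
$U{\left(n \right)} = n^{2} + n^{4}$ ($U{\left(n \right)} = \left(n^{2} + n n \left(n + 2 \left(n - n\right)\right) n\right) + 0 = \left(n^{2} + n^{2} \left(n + 2 \cdot 0\right) n\right) + 0 = \left(n^{2} + n^{2} \left(n + 0\right) n\right) + 0 = \left(n^{2} + n^{2} n n\right) + 0 = \left(n^{2} + n^{3} n\right) + 0 = \left(n^{2} + n^{4}\right) + 0 = n^{2} + n^{4}$)
$U{\left(14 \right)} \left(-186\right) = \left(14^{2} + 14^{4}\right) \left(-186\right) = \left(196 + 38416\right) \left(-186\right) = 38612 \left(-186\right) = -7181832$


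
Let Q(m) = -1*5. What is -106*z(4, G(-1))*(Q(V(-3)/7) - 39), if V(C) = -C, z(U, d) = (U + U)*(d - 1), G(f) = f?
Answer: -74624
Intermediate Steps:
z(U, d) = 2*U*(-1 + d) (z(U, d) = (2*U)*(-1 + d) = 2*U*(-1 + d))
Q(m) = -5
-106*z(4, G(-1))*(Q(V(-3)/7) - 39) = -106*2*4*(-1 - 1)*(-5 - 39) = -106*2*4*(-2)*(-44) = -(-1696)*(-44) = -106*704 = -74624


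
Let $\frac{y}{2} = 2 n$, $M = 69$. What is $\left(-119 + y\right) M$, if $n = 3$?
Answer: $-7383$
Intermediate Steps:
$y = 12$ ($y = 2 \cdot 2 \cdot 3 = 2 \cdot 6 = 12$)
$\left(-119 + y\right) M = \left(-119 + 12\right) 69 = \left(-107\right) 69 = -7383$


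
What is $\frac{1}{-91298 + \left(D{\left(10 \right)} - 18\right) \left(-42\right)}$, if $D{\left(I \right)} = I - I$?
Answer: $- \frac{1}{90542} \approx -1.1045 \cdot 10^{-5}$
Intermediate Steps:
$D{\left(I \right)} = 0$
$\frac{1}{-91298 + \left(D{\left(10 \right)} - 18\right) \left(-42\right)} = \frac{1}{-91298 + \left(0 - 18\right) \left(-42\right)} = \frac{1}{-91298 - -756} = \frac{1}{-91298 + 756} = \frac{1}{-90542} = - \frac{1}{90542}$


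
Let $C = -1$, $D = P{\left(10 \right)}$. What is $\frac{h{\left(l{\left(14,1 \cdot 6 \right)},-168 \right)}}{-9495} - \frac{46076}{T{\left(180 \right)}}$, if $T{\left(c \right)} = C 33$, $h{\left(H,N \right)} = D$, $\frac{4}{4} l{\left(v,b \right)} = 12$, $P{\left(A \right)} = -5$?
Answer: $\frac{29166119}{20889} \approx 1396.2$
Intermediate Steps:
$l{\left(v,b \right)} = 12$
$D = -5$
$h{\left(H,N \right)} = -5$
$T{\left(c \right)} = -33$ ($T{\left(c \right)} = \left(-1\right) 33 = -33$)
$\frac{h{\left(l{\left(14,1 \cdot 6 \right)},-168 \right)}}{-9495} - \frac{46076}{T{\left(180 \right)}} = - \frac{5}{-9495} - \frac{46076}{-33} = \left(-5\right) \left(- \frac{1}{9495}\right) - - \frac{46076}{33} = \frac{1}{1899} + \frac{46076}{33} = \frac{29166119}{20889}$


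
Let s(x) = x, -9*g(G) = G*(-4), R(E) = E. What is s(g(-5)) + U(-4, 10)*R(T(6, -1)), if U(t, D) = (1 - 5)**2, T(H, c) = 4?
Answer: 556/9 ≈ 61.778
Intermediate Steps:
g(G) = 4*G/9 (g(G) = -G*(-4)/9 = -(-4)*G/9 = 4*G/9)
U(t, D) = 16 (U(t, D) = (-4)**2 = 16)
s(g(-5)) + U(-4, 10)*R(T(6, -1)) = (4/9)*(-5) + 16*4 = -20/9 + 64 = 556/9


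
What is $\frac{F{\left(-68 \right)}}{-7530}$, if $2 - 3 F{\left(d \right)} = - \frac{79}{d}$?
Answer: $- \frac{19}{512040} \approx -3.7106 \cdot 10^{-5}$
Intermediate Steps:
$F{\left(d \right)} = \frac{2}{3} + \frac{79}{3 d}$ ($F{\left(d \right)} = \frac{2}{3} - \frac{\left(-79\right) \frac{1}{d}}{3} = \frac{2}{3} + \frac{79}{3 d}$)
$\frac{F{\left(-68 \right)}}{-7530} = \frac{\frac{1}{3} \frac{1}{-68} \left(79 + 2 \left(-68\right)\right)}{-7530} = \frac{1}{3} \left(- \frac{1}{68}\right) \left(79 - 136\right) \left(- \frac{1}{7530}\right) = \frac{1}{3} \left(- \frac{1}{68}\right) \left(-57\right) \left(- \frac{1}{7530}\right) = \frac{19}{68} \left(- \frac{1}{7530}\right) = - \frac{19}{512040}$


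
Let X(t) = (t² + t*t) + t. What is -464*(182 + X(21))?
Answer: -503440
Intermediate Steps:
X(t) = t + 2*t² (X(t) = (t² + t²) + t = 2*t² + t = t + 2*t²)
-464*(182 + X(21)) = -464*(182 + 21*(1 + 2*21)) = -464*(182 + 21*(1 + 42)) = -464*(182 + 21*43) = -464*(182 + 903) = -464*1085 = -503440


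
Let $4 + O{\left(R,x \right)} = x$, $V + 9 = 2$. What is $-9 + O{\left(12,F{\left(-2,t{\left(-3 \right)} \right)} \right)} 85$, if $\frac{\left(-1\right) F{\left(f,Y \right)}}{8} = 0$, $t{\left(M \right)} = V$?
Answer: $-349$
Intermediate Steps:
$V = -7$ ($V = -9 + 2 = -7$)
$t{\left(M \right)} = -7$
$F{\left(f,Y \right)} = 0$ ($F{\left(f,Y \right)} = \left(-8\right) 0 = 0$)
$O{\left(R,x \right)} = -4 + x$
$-9 + O{\left(12,F{\left(-2,t{\left(-3 \right)} \right)} \right)} 85 = -9 + \left(-4 + 0\right) 85 = -9 - 340 = -349$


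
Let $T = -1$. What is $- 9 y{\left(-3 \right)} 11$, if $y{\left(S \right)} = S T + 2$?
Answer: $-495$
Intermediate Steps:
$y{\left(S \right)} = 2 - S$ ($y{\left(S \right)} = S \left(-1\right) + 2 = - S + 2 = 2 - S$)
$- 9 y{\left(-3 \right)} 11 = - 9 \left(2 - -3\right) 11 = - 9 \left(2 + 3\right) 11 = \left(-9\right) 5 \cdot 11 = \left(-45\right) 11 = -495$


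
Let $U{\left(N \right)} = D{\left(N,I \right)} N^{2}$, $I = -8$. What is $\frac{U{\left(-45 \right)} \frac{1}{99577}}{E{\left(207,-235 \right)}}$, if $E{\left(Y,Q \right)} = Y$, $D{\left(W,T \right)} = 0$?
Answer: $0$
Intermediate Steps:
$U{\left(N \right)} = 0$ ($U{\left(N \right)} = 0 N^{2} = 0$)
$\frac{U{\left(-45 \right)} \frac{1}{99577}}{E{\left(207,-235 \right)}} = \frac{0 \cdot \frac{1}{99577}}{207} = 0 \cdot \frac{1}{99577} \cdot \frac{1}{207} = 0 \cdot \frac{1}{207} = 0$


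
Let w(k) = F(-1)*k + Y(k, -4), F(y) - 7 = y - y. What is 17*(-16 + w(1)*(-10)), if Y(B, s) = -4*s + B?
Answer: -4352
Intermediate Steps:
Y(B, s) = B - 4*s
F(y) = 7 (F(y) = 7 + (y - y) = 7 + 0 = 7)
w(k) = 16 + 8*k (w(k) = 7*k + (k - 4*(-4)) = 7*k + (k + 16) = 7*k + (16 + k) = 16 + 8*k)
17*(-16 + w(1)*(-10)) = 17*(-16 + (16 + 8*1)*(-10)) = 17*(-16 + (16 + 8)*(-10)) = 17*(-16 + 24*(-10)) = 17*(-16 - 240) = 17*(-256) = -4352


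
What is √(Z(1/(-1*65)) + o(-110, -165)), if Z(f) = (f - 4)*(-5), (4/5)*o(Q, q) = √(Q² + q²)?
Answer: √(13572 + 46475*√13)/26 ≈ 16.369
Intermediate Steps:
o(Q, q) = 5*√(Q² + q²)/4
Z(f) = 20 - 5*f (Z(f) = (-4 + f)*(-5) = 20 - 5*f)
√(Z(1/(-1*65)) + o(-110, -165)) = √((20 - 5/((-1*65))) + 5*√((-110)² + (-165)²)/4) = √((20 - 5/(-65)) + 5*√(12100 + 27225)/4) = √((20 - 5*(-1/65)) + 5*√39325/4) = √((20 + 1/13) + 5*(55*√13)/4) = √(261/13 + 275*√13/4)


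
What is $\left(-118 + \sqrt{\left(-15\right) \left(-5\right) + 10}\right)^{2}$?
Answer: $\left(118 - \sqrt{85}\right)^{2} \approx 11833.0$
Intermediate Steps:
$\left(-118 + \sqrt{\left(-15\right) \left(-5\right) + 10}\right)^{2} = \left(-118 + \sqrt{75 + 10}\right)^{2} = \left(-118 + \sqrt{85}\right)^{2}$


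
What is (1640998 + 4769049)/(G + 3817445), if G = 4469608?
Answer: 6410047/8287053 ≈ 0.77350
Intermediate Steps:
(1640998 + 4769049)/(G + 3817445) = (1640998 + 4769049)/(4469608 + 3817445) = 6410047/8287053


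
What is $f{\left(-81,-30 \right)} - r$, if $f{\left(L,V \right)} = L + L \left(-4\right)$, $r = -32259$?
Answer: $32502$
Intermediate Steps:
$f{\left(L,V \right)} = - 3 L$ ($f{\left(L,V \right)} = L - 4 L = - 3 L$)
$f{\left(-81,-30 \right)} - r = \left(-3\right) \left(-81\right) - -32259 = 243 + 32259 = 32502$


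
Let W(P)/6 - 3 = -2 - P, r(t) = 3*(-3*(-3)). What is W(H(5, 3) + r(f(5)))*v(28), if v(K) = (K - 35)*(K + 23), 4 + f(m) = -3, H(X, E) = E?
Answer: 62118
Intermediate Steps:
f(m) = -7 (f(m) = -4 - 3 = -7)
r(t) = 27 (r(t) = 3*9 = 27)
v(K) = (-35 + K)*(23 + K)
W(P) = 6 - 6*P (W(P) = 18 + 6*(-2 - P) = 18 + (-12 - 6*P) = 6 - 6*P)
W(H(5, 3) + r(f(5)))*v(28) = (6 - 6*(3 + 27))*(-805 + 28² - 12*28) = (6 - 6*30)*(-805 + 784 - 336) = (6 - 180)*(-357) = -174*(-357) = 62118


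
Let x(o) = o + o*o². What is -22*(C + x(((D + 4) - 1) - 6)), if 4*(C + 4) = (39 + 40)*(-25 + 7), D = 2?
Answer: 7953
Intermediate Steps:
C = -719/2 (C = -4 + ((39 + 40)*(-25 + 7))/4 = -4 + (79*(-18))/4 = -4 + (¼)*(-1422) = -4 - 711/2 = -719/2 ≈ -359.50)
x(o) = o + o³
-22*(C + x(((D + 4) - 1) - 6)) = -22*(-719/2 + ((((2 + 4) - 1) - 6) + (((2 + 4) - 1) - 6)³)) = -22*(-719/2 + (((6 - 1) - 6) + ((6 - 1) - 6)³)) = -22*(-719/2 + ((5 - 6) + (5 - 6)³)) = -22*(-719/2 + (-1 + (-1)³)) = -22*(-719/2 + (-1 - 1)) = -22*(-719/2 - 2) = -22*(-723/2) = 7953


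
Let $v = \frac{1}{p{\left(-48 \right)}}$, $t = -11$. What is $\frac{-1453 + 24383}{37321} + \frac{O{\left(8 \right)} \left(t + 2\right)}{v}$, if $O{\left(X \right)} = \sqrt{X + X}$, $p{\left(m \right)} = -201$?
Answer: $\frac{270077686}{37321} \approx 7236.6$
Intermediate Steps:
$v = - \frac{1}{201}$ ($v = \frac{1}{-201} = - \frac{1}{201} \approx -0.0049751$)
$O{\left(X \right)} = \sqrt{2} \sqrt{X}$ ($O{\left(X \right)} = \sqrt{2 X} = \sqrt{2} \sqrt{X}$)
$\frac{-1453 + 24383}{37321} + \frac{O{\left(8 \right)} \left(t + 2\right)}{v} = \frac{-1453 + 24383}{37321} + \frac{\sqrt{2} \sqrt{8} \left(-11 + 2\right)}{- \frac{1}{201}} = 22930 \cdot \frac{1}{37321} + \sqrt{2} \cdot 2 \sqrt{2} \left(-9\right) \left(-201\right) = \frac{22930}{37321} + 4 \left(-9\right) \left(-201\right) = \frac{22930}{37321} - -7236 = \frac{22930}{37321} + 7236 = \frac{270077686}{37321}$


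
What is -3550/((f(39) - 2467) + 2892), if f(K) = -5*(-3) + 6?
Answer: -1775/223 ≈ -7.9596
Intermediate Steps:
f(K) = 21 (f(K) = 15 + 6 = 21)
-3550/((f(39) - 2467) + 2892) = -3550/((21 - 2467) + 2892) = -3550/(-2446 + 2892) = -3550/446 = -3550*1/446 = -1775/223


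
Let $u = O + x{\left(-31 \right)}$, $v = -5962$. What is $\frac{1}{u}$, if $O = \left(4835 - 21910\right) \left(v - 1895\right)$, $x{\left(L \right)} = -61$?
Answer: $\frac{1}{134158214} \approx 7.4539 \cdot 10^{-9}$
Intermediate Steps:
$O = 134158275$ ($O = \left(4835 - 21910\right) \left(-5962 - 1895\right) = \left(-17075\right) \left(-7857\right) = 134158275$)
$u = 134158214$ ($u = 134158275 - 61 = 134158214$)
$\frac{1}{u} = \frac{1}{134158214}$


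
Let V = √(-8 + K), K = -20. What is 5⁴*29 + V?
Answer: 18125 + 2*I*√7 ≈ 18125.0 + 5.2915*I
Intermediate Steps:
V = 2*I*√7 (V = √(-8 - 20) = √(-28) = 2*I*√7 ≈ 5.2915*I)
5⁴*29 + V = 5⁴*29 + 2*I*√7 = 625*29 + 2*I*√7 = 18125 + 2*I*√7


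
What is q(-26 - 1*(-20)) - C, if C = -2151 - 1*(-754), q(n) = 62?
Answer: 1459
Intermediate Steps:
C = -1397 (C = -2151 + 754 = -1397)
q(-26 - 1*(-20)) - C = 62 - 1*(-1397) = 62 + 1397 = 1459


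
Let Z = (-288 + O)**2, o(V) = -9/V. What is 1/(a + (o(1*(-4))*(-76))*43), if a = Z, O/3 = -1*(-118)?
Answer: -1/2997 ≈ -0.00033367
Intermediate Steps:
O = 354 (O = 3*(-1*(-118)) = 3*118 = 354)
Z = 4356 (Z = (-288 + 354)**2 = 66**2 = 4356)
a = 4356
1/(a + (o(1*(-4))*(-76))*43) = 1/(4356 + (-9/(1*(-4))*(-76))*43) = 1/(4356 + (-9/(-4)*(-76))*43) = 1/(4356 + (-9*(-1/4)*(-76))*43) = 1/(4356 + ((9/4)*(-76))*43) = 1/(4356 - 171*43) = 1/(4356 - 7353) = 1/(-2997) = -1/2997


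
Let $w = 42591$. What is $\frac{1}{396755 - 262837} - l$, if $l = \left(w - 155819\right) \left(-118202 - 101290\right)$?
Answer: $- \frac{3328215867089567}{133918} \approx -2.4853 \cdot 10^{10}$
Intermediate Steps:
$l = 24852640176$ ($l = \left(42591 - 155819\right) \left(-118202 - 101290\right) = \left(-113228\right) \left(-219492\right) = 24852640176$)
$\frac{1}{396755 - 262837} - l = \frac{1}{396755 - 262837} - 24852640176 = \frac{1}{133918} - 24852640176 = - \frac{3328215867089567}{133918}$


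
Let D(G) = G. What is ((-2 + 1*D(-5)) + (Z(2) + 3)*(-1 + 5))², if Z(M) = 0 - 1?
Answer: 1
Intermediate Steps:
Z(M) = -1
((-2 + 1*D(-5)) + (Z(2) + 3)*(-1 + 5))² = ((-2 + 1*(-5)) + (-1 + 3)*(-1 + 5))² = ((-2 - 5) + 2*4)² = (-7 + 8)² = 1² = 1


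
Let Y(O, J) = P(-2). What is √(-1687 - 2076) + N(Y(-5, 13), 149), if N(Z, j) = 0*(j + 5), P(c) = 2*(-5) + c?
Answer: I*√3763 ≈ 61.343*I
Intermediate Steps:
P(c) = -10 + c
Y(O, J) = -12 (Y(O, J) = -10 - 2 = -12)
N(Z, j) = 0 (N(Z, j) = 0*(5 + j) = 0)
√(-1687 - 2076) + N(Y(-5, 13), 149) = √(-1687 - 2076) + 0 = √(-3763) + 0 = I*√3763 + 0 = I*√3763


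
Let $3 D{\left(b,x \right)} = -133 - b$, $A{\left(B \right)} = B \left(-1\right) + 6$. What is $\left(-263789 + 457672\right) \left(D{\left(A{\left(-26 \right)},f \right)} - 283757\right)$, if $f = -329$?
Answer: $-55026321996$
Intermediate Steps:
$A{\left(B \right)} = 6 - B$ ($A{\left(B \right)} = - B + 6 = 6 - B$)
$D{\left(b,x \right)} = - \frac{133}{3} - \frac{b}{3}$ ($D{\left(b,x \right)} = \frac{-133 - b}{3} = - \frac{133}{3} - \frac{b}{3}$)
$\left(-263789 + 457672\right) \left(D{\left(A{\left(-26 \right)},f \right)} - 283757\right) = \left(-263789 + 457672\right) \left(\left(- \frac{133}{3} - \frac{6 - -26}{3}\right) - 283757\right) = 193883 \left(\left(- \frac{133}{3} - \frac{6 + 26}{3}\right) - 283757\right) = 193883 \left(\left(- \frac{133}{3} - \frac{32}{3}\right) - 283757\right) = 193883 \left(-55 - 283757\right) = 193883 \left(-283812\right) = -55026321996$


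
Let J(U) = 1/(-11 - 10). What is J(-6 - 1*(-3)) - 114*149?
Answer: -356707/21 ≈ -16986.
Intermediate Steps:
J(U) = -1/21 (J(U) = 1/(-21) = -1/21)
J(-6 - 1*(-3)) - 114*149 = -1/21 - 114*149 = -1/21 - 16986 = -356707/21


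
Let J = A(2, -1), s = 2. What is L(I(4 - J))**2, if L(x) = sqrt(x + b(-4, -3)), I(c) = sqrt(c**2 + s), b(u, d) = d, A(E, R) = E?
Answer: -3 + sqrt(6) ≈ -0.55051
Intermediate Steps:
J = 2
I(c) = sqrt(2 + c**2) (I(c) = sqrt(c**2 + 2) = sqrt(2 + c**2))
L(x) = sqrt(-3 + x) (L(x) = sqrt(x - 3) = sqrt(-3 + x))
L(I(4 - J))**2 = (sqrt(-3 + sqrt(2 + (4 - 1*2)**2)))**2 = (sqrt(-3 + sqrt(2 + (4 - 2)**2)))**2 = (sqrt(-3 + sqrt(2 + 2**2)))**2 = (sqrt(-3 + sqrt(2 + 4)))**2 = (sqrt(-3 + sqrt(6)))**2 = -3 + sqrt(6)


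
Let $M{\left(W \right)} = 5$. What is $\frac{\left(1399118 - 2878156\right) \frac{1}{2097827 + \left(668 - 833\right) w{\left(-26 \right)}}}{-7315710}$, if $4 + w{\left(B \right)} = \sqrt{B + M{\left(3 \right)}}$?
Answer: $\frac{1551871007753}{16107906809352422370} + \frac{8134709 i \sqrt{21}}{1073860453956828158} \approx 9.6342 \cdot 10^{-8} + 3.4714 \cdot 10^{-11} i$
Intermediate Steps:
$w{\left(B \right)} = -4 + \sqrt{5 + B}$ ($w{\left(B \right)} = -4 + \sqrt{B + 5} = -4 + \sqrt{5 + B}$)
$\frac{\left(1399118 - 2878156\right) \frac{1}{2097827 + \left(668 - 833\right) w{\left(-26 \right)}}}{-7315710} = \frac{\left(1399118 - 2878156\right) \frac{1}{2097827 + \left(668 - 833\right) \left(-4 + \sqrt{5 - 26}\right)}}{-7315710} = - \frac{1479038}{2097827 - 165 \left(-4 + \sqrt{-21}\right)} \left(- \frac{1}{7315710}\right) = - \frac{1479038}{2097827 - 165 \left(-4 + i \sqrt{21}\right)} \left(- \frac{1}{7315710}\right) = - \frac{1479038}{2097827 + \left(660 - 165 i \sqrt{21}\right)} \left(- \frac{1}{7315710}\right) = - \frac{1479038}{2098487 - 165 i \sqrt{21}} \left(- \frac{1}{7315710}\right) = \frac{739519}{3657855 \left(2098487 - 165 i \sqrt{21}\right)}$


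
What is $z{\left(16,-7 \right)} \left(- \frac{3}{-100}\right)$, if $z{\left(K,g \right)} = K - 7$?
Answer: $\frac{27}{100} \approx 0.27$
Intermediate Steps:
$z{\left(K,g \right)} = -7 + K$
$z{\left(16,-7 \right)} \left(- \frac{3}{-100}\right) = \left(-7 + 16\right) \left(- \frac{3}{-100}\right) = 9 \left(\left(-3\right) \left(- \frac{1}{100}\right)\right) = 9 \cdot \frac{3}{100} = \frac{27}{100}$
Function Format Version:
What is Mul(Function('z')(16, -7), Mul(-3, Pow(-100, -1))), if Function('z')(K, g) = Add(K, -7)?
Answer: Rational(27, 100) ≈ 0.27000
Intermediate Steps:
Function('z')(K, g) = Add(-7, K)
Mul(Function('z')(16, -7), Mul(-3, Pow(-100, -1))) = Mul(Add(-7, 16), Mul(-3, Pow(-100, -1))) = Mul(9, Mul(-3, Rational(-1, 100))) = Mul(9, Rational(3, 100)) = Rational(27, 100)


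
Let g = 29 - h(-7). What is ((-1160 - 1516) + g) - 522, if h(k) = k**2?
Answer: -3218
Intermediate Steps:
g = -20 (g = 29 - 1*(-7)**2 = 29 - 1*49 = 29 - 49 = -20)
((-1160 - 1516) + g) - 522 = ((-1160 - 1516) - 20) - 522 = (-2676 - 20) - 522 = -2696 - 522 = -3218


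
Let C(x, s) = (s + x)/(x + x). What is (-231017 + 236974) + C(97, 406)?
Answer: 1156161/194 ≈ 5959.6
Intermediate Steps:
C(x, s) = (s + x)/(2*x) (C(x, s) = (s + x)/((2*x)) = (s + x)*(1/(2*x)) = (s + x)/(2*x))
(-231017 + 236974) + C(97, 406) = (-231017 + 236974) + (½)*(406 + 97)/97 = 5957 + (½)*(1/97)*503 = 5957 + 503/194 = 1156161/194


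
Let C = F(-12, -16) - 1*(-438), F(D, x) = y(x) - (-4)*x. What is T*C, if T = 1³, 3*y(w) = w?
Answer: 1106/3 ≈ 368.67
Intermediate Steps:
y(w) = w/3
T = 1
F(D, x) = 13*x/3 (F(D, x) = x/3 - (-4)*x = x/3 + 4*x = 13*x/3)
C = 1106/3 (C = (13/3)*(-16) - 1*(-438) = -208/3 + 438 = 1106/3 ≈ 368.67)
T*C = 1*(1106/3) = 1106/3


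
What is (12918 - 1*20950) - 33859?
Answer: -41891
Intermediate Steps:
(12918 - 1*20950) - 33859 = (12918 - 20950) - 33859 = -8032 - 33859 = -41891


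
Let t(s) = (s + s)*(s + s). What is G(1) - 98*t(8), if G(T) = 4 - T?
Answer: -25085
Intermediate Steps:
t(s) = 4*s**2 (t(s) = (2*s)*(2*s) = 4*s**2)
G(1) - 98*t(8) = (4 - 1*1) - 392*8**2 = (4 - 1) - 392*64 = 3 - 98*256 = 3 - 25088 = -25085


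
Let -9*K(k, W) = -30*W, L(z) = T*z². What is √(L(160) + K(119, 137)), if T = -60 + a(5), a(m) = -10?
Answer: I*√16123890/3 ≈ 1338.5*I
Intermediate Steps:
T = -70 (T = -60 - 10 = -70)
L(z) = -70*z²
K(k, W) = 10*W/3 (K(k, W) = -(-10)/(3*(1/W)) = -(-10)*W/3 = 10*W/3)
√(L(160) + K(119, 137)) = √(-70*160² + (10/3)*137) = √(-70*25600 + 1370/3) = √(-1792000 + 1370/3) = √(-5374630/3) = I*√16123890/3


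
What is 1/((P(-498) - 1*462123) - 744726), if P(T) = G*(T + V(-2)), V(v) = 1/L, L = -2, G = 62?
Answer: -1/1237756 ≈ -8.0791e-7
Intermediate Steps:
V(v) = -½ (V(v) = 1/(-2) = -½)
P(T) = -31 + 62*T (P(T) = 62*(T - ½) = 62*(-½ + T) = -31 + 62*T)
1/((P(-498) - 1*462123) - 744726) = 1/(((-31 + 62*(-498)) - 1*462123) - 744726) = 1/(((-31 - 30876) - 462123) - 744726) = 1/((-30907 - 462123) - 744726) = 1/(-493030 - 744726) = 1/(-1237756) = -1/1237756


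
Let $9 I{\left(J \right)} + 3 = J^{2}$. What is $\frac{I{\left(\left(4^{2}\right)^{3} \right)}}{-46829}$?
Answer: $- \frac{16777213}{421461} \approx -39.807$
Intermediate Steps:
$I{\left(J \right)} = - \frac{1}{3} + \frac{J^{2}}{9}$
$\frac{I{\left(\left(4^{2}\right)^{3} \right)}}{-46829} = \frac{- \frac{1}{3} + \frac{\left(\left(4^{2}\right)^{3}\right)^{2}}{9}}{-46829} = \left(- \frac{1}{3} + \frac{\left(16^{3}\right)^{2}}{9}\right) \left(- \frac{1}{46829}\right) = \left(- \frac{1}{3} + \frac{4096^{2}}{9}\right) \left(- \frac{1}{46829}\right) = \left(- \frac{1}{3} + \frac{1}{9} \cdot 16777216\right) \left(- \frac{1}{46829}\right) = \left(- \frac{1}{3} + \frac{16777216}{9}\right) \left(- \frac{1}{46829}\right) = \frac{16777213}{9} \left(- \frac{1}{46829}\right) = - \frac{16777213}{421461}$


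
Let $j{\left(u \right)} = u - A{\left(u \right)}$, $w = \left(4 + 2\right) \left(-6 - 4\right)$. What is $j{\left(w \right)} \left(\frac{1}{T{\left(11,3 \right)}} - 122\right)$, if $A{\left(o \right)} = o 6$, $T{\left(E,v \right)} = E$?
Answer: $- \frac{402300}{11} \approx -36573.0$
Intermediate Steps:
$A{\left(o \right)} = 6 o$
$w = -60$ ($w = 6 \left(-10\right) = -60$)
$j{\left(u \right)} = - 5 u$ ($j{\left(u \right)} = u - 6 u = - 5 u$)
$j{\left(w \right)} \left(\frac{1}{T{\left(11,3 \right)}} - 122\right) = \left(-5\right) \left(-60\right) \left(\frac{1}{11} - 122\right) = 300 \left(\frac{1}{11} - 122\right) = 300 \left(- \frac{1341}{11}\right) = - \frac{402300}{11}$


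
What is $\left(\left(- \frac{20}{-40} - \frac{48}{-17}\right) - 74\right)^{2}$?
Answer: $\frac{5774409}{1156} \approx 4995.2$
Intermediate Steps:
$\left(\left(- \frac{20}{-40} - \frac{48}{-17}\right) - 74\right)^{2} = \left(\left(\left(-20\right) \left(- \frac{1}{40}\right) - - \frac{48}{17}\right) - 74\right)^{2} = \left(\left(\frac{1}{2} + \frac{48}{17}\right) - 74\right)^{2} = \left(\frac{113}{34} - 74\right)^{2} = \left(- \frac{2403}{34}\right)^{2} = \frac{5774409}{1156}$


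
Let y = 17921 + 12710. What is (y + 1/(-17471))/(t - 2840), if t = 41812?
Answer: 133788550/170219953 ≈ 0.78597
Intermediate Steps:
y = 30631
(y + 1/(-17471))/(t - 2840) = (30631 + 1/(-17471))/(41812 - 2840) = (30631 - 1/17471)/38972 = (535154200/17471)*(1/38972) = 133788550/170219953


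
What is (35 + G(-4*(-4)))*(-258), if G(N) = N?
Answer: -13158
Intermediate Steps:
(35 + G(-4*(-4)))*(-258) = (35 - 4*(-4))*(-258) = (35 + 16)*(-258) = 51*(-258) = -13158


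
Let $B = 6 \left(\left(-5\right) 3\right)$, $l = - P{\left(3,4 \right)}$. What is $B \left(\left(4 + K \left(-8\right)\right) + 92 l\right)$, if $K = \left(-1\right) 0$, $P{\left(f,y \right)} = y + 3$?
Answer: $57600$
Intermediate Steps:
$P{\left(f,y \right)} = 3 + y$
$K = 0$
$l = -7$ ($l = - (3 + 4) = \left(-1\right) 7 = -7$)
$B = -90$ ($B = 6 \left(-15\right) = -90$)
$B \left(\left(4 + K \left(-8\right)\right) + 92 l\right) = - 90 \left(\left(4 + 0 \left(-8\right)\right) + 92 \left(-7\right)\right) = - 90 \left(\left(4 + 0\right) - 644\right) = - 90 \left(4 - 644\right) = \left(-90\right) \left(-640\right) = 57600$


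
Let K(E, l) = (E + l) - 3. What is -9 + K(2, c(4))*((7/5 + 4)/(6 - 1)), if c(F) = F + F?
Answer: -36/25 ≈ -1.4400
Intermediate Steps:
c(F) = 2*F
K(E, l) = -3 + E + l
-9 + K(2, c(4))*((7/5 + 4)/(6 - 1)) = -9 + (-3 + 2 + 2*4)*((7/5 + 4)/(6 - 1)) = -9 + (-3 + 2 + 8)*((7*(⅕) + 4)/5) = -9 + 7*((7/5 + 4)*(⅕)) = -9 + 7*((27/5)*(⅕)) = -9 + 7*(27/25) = -9 + 189/25 = -36/25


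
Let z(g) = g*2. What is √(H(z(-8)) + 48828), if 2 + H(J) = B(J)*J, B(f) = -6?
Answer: √48922 ≈ 221.18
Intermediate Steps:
z(g) = 2*g
H(J) = -2 - 6*J
√(H(z(-8)) + 48828) = √((-2 - 12*(-8)) + 48828) = √((-2 - 6*(-16)) + 48828) = √((-2 + 96) + 48828) = √(94 + 48828) = √48922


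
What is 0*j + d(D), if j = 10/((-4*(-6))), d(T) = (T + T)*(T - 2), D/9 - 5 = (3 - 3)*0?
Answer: 3870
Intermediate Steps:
D = 45 (D = 45 + 9*((3 - 3)*0) = 45 + 9*(0*0) = 45 + 9*0 = 45 + 0 = 45)
d(T) = 2*T*(-2 + T) (d(T) = (2*T)*(-2 + T) = 2*T*(-2 + T))
j = 5/12 (j = 10/24 = 10*(1/24) = 5/12 ≈ 0.41667)
0*j + d(D) = 0*(5/12) + 2*45*(-2 + 45) = 0 + 2*45*43 = 0 + 3870 = 3870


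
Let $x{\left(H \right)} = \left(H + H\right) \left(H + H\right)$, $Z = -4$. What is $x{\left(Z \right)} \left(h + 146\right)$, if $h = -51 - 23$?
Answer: $4608$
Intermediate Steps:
$h = -74$
$x{\left(H \right)} = 4 H^{2}$ ($x{\left(H \right)} = 2 H 2 H = 4 H^{2}$)
$x{\left(Z \right)} \left(h + 146\right) = 4 \left(-4\right)^{2} \left(-74 + 146\right) = 4 \cdot 16 \cdot 72 = 64 \cdot 72 = 4608$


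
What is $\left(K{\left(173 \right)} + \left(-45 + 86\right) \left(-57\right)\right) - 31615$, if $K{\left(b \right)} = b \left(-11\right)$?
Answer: $-35855$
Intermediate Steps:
$K{\left(b \right)} = - 11 b$
$\left(K{\left(173 \right)} + \left(-45 + 86\right) \left(-57\right)\right) - 31615 = \left(\left(-11\right) 173 + \left(-45 + 86\right) \left(-57\right)\right) - 31615 = \left(-1903 + 41 \left(-57\right)\right) - 31615 = \left(-1903 - 2337\right) - 31615 = -4240 - 31615 = -35855$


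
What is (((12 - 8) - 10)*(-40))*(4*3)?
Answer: 2880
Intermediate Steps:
(((12 - 8) - 10)*(-40))*(4*3) = ((4 - 10)*(-40))*12 = -6*(-40)*12 = 240*12 = 2880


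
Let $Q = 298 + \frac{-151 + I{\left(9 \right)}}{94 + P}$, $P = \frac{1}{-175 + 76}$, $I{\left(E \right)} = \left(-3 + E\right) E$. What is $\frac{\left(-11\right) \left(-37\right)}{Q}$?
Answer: $\frac{3787135}{2763287} \approx 1.3705$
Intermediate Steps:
$I{\left(E \right)} = E \left(-3 + E\right)$
$P = - \frac{1}{99}$ ($P = \frac{1}{-99} = - \frac{1}{99} \approx -0.010101$)
$Q = \frac{2763287}{9305}$ ($Q = 298 + \frac{-151 + 9 \left(-3 + 9\right)}{94 - \frac{1}{99}} = 298 + \frac{-151 + 9 \cdot 6}{\frac{9305}{99}} = 298 + \left(-151 + 54\right) \frac{99}{9305} = 298 - \frac{9603}{9305} = \frac{2763287}{9305} \approx 296.97$)
$\frac{\left(-11\right) \left(-37\right)}{Q} = \frac{\left(-11\right) \left(-37\right)}{\frac{2763287}{9305}} = 407 \cdot \frac{9305}{2763287} = \frac{3787135}{2763287}$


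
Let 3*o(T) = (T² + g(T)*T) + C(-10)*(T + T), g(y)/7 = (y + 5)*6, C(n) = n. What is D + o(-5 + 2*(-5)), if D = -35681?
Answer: -33406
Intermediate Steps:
g(y) = 210 + 42*y (g(y) = 7*((y + 5)*6) = 7*((5 + y)*6) = 7*(30 + 6*y) = 210 + 42*y)
o(T) = -20*T/3 + T²/3 + T*(210 + 42*T)/3 (o(T) = ((T² + (210 + 42*T)*T) - 10*(T + T))/3 = ((T² + T*(210 + 42*T)) - 20*T)/3 = (T² - 20*T + T*(210 + 42*T))/3 = -20*T/3 + T²/3 + T*(210 + 42*T)/3)
D + o(-5 + 2*(-5)) = -35681 + (-5 + 2*(-5))*(190 + 43*(-5 + 2*(-5)))/3 = -35681 + (-5 - 10)*(190 + 43*(-5 - 10))/3 = -35681 + (⅓)*(-15)*(190 + 43*(-15)) = -35681 + (⅓)*(-15)*(190 - 645) = -35681 + (⅓)*(-15)*(-455) = -35681 + 2275 = -33406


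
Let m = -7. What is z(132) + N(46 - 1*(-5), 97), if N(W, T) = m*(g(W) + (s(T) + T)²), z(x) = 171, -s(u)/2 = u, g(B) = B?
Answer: -66049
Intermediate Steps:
s(u) = -2*u
N(W, T) = -7*W - 7*T² (N(W, T) = -7*(W + (-2*T + T)²) = -7*(W + (-T)²) = -7*(W + T²) = -7*W - 7*T²)
z(132) + N(46 - 1*(-5), 97) = 171 + (-7*(46 - 1*(-5)) - 7*97²) = 171 + (-7*(46 + 5) - 7*9409) = 171 + (-7*51 - 65863) = 171 + (-357 - 65863) = 171 - 66220 = -66049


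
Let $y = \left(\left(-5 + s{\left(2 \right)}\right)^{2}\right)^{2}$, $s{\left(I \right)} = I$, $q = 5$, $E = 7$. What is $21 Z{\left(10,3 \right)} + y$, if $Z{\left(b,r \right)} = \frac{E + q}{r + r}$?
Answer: $123$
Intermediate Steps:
$y = 81$ ($y = \left(\left(-5 + 2\right)^{2}\right)^{2} = \left(\left(-3\right)^{2}\right)^{2} = 9^{2} = 81$)
$Z{\left(b,r \right)} = \frac{6}{r}$ ($Z{\left(b,r \right)} = \frac{7 + 5}{r + r} = \frac{12}{2 r} = 12 \frac{1}{2 r} = \frac{6}{r}$)
$21 Z{\left(10,3 \right)} + y = 21 \cdot \frac{6}{3} + 81 = 21 \cdot 6 \cdot \frac{1}{3} + 81 = 21 \cdot 2 + 81 = 42 + 81 = 123$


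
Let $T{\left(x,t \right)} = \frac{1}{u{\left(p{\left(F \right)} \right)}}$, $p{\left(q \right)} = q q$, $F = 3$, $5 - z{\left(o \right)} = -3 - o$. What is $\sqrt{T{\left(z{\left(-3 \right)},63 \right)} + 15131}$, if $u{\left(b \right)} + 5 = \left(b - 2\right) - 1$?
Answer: $2 \sqrt{3783} \approx 123.01$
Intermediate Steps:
$z{\left(o \right)} = 8 + o$ ($z{\left(o \right)} = 5 - \left(-3 - o\right) = 5 + \left(3 + o\right) = 8 + o$)
$p{\left(q \right)} = q^{2}$
$u{\left(b \right)} = -8 + b$ ($u{\left(b \right)} = -5 + \left(\left(b - 2\right) - 1\right) = -5 + \left(\left(-2 + b\right) - 1\right) = -5 + \left(-3 + b\right) = -8 + b$)
$T{\left(x,t \right)} = 1$ ($T{\left(x,t \right)} = \frac{1}{-8 + 3^{2}} = \frac{1}{-8 + 9} = 1^{-1} = 1$)
$\sqrt{T{\left(z{\left(-3 \right)},63 \right)} + 15131} = \sqrt{1 + 15131} = \sqrt{15132} = 2 \sqrt{3783}$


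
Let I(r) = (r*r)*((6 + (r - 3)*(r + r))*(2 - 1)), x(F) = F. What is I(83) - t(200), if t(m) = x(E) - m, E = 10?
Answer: 91527444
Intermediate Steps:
t(m) = 10 - m
I(r) = r²*(6 + 2*r*(-3 + r)) (I(r) = r²*((6 + (-3 + r)*(2*r))*1) = r²*((6 + 2*r*(-3 + r))*1) = r²*(6 + 2*r*(-3 + r)))
I(83) - t(200) = 2*83²*(3 + 83² - 3*83) - (10 - 1*200) = 2*6889*(3 + 6889 - 249) - (10 - 200) = 2*6889*6643 - 1*(-190) = 91527254 + 190 = 91527444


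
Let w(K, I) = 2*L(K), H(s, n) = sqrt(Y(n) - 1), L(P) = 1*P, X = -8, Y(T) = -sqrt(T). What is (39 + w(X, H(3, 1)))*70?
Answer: 1610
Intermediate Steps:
L(P) = P
H(s, n) = sqrt(-1 - sqrt(n)) (H(s, n) = sqrt(-sqrt(n) - 1) = sqrt(-1 - sqrt(n)))
w(K, I) = 2*K
(39 + w(X, H(3, 1)))*70 = (39 + 2*(-8))*70 = (39 - 16)*70 = 23*70 = 1610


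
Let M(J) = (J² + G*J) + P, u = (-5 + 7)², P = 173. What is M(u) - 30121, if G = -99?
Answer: -30328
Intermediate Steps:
u = 4 (u = 2² = 4)
M(J) = 173 + J² - 99*J (M(J) = (J² - 99*J) + 173 = 173 + J² - 99*J)
M(u) - 30121 = (173 + 4² - 99*4) - 30121 = (173 + 16 - 396) - 30121 = -207 - 30121 = -30328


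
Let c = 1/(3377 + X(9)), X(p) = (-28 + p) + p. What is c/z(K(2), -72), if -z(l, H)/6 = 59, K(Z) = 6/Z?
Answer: -1/1191918 ≈ -8.3898e-7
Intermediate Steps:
z(l, H) = -354 (z(l, H) = -6*59 = -354)
X(p) = -28 + 2*p
c = 1/3367 (c = 1/(3377 + (-28 + 2*9)) = 1/(3377 + (-28 + 18)) = 1/(3377 - 10) = 1/3367 ≈ 0.00029700)
c/z(K(2), -72) = (1/3367)/(-354) = (1/3367)*(-1/354) = -1/1191918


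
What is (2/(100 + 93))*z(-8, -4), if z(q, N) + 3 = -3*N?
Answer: 18/193 ≈ 0.093264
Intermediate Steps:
z(q, N) = -3 - 3*N
(2/(100 + 93))*z(-8, -4) = (2/(100 + 93))*(-3 - 3*(-4)) = (2/193)*(-3 + 12) = ((1/193)*2)*9 = (2/193)*9 = 18/193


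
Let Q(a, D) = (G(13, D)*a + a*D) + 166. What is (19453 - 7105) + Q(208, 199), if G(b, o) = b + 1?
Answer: 56818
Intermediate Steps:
G(b, o) = 1 + b
Q(a, D) = 166 + 14*a + D*a (Q(a, D) = ((1 + 13)*a + a*D) + 166 = (14*a + D*a) + 166 = 166 + 14*a + D*a)
(19453 - 7105) + Q(208, 199) = (19453 - 7105) + (166 + 14*208 + 199*208) = 12348 + (166 + 2912 + 41392) = 12348 + 44470 = 56818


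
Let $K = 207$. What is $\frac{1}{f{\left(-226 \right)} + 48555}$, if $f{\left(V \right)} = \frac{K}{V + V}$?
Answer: $\frac{452}{21946653} \approx 2.0595 \cdot 10^{-5}$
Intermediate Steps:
$f{\left(V \right)} = \frac{207}{2 V}$ ($f{\left(V \right)} = \frac{207}{V + V} = \frac{207}{2 V}$)
$\frac{1}{f{\left(-226 \right)} + 48555} = \frac{1}{\frac{207}{2 \left(-226\right)} + 48555} = \frac{1}{\frac{207}{2} \left(- \frac{1}{226}\right) + 48555} = \frac{1}{- \frac{207}{452} + 48555} = \frac{1}{\frac{21946653}{452}} = \frac{452}{21946653}$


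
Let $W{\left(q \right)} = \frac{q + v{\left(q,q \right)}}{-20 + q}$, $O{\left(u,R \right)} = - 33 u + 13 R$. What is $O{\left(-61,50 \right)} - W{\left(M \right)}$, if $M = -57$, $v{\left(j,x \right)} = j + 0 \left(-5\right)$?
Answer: $\frac{204937}{77} \approx 2661.5$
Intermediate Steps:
$v{\left(j,x \right)} = j$ ($v{\left(j,x \right)} = j + 0 = j$)
$W{\left(q \right)} = \frac{2 q}{-20 + q}$ ($W{\left(q \right)} = \frac{q + q}{-20 + q} = \frac{2 q}{-20 + q}$)
$O{\left(-61,50 \right)} - W{\left(M \right)} = \left(\left(-33\right) \left(-61\right) + 13 \cdot 50\right) - 2 \left(-57\right) \frac{1}{-20 - 57} = \left(2013 + 650\right) - 2 \left(-57\right) \frac{1}{-77} = 2663 - 2 \left(-57\right) \left(- \frac{1}{77}\right) = 2663 - \frac{114}{77} = \frac{204937}{77}$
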